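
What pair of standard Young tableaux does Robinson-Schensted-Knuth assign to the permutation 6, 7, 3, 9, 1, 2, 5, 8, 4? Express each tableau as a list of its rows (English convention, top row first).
P = [[1, 2, 4, 8], [3, 5, 9], [6, 7]], Q = [[1, 2, 4, 8], [3, 6, 7], [5, 9]]

Insert each entry of the permutation into P by Schensted row insertion, recording in Q the position of each new cell.

Insert 6: appended to row 1. P = [[6]].
Insert 7: appended to row 1. P = [[6, 7]].
Insert 3: 3 bumps 6 from row 1; 6 starts row 2. P = [[3, 7], [6]].
Insert 9: appended to row 1. P = [[3, 7, 9], [6]].
Insert 1: 1 bumps 3 from row 1; 3 bumps 6 from row 2; 6 starts row 3. P = [[1, 7, 9], [3], [6]].
Insert 2: 2 bumps 7 from row 1; 7 appends to row 2. P = [[1, 2, 9], [3, 7], [6]].
Insert 5: 5 bumps 9 from row 1; 9 appends to row 2. P = [[1, 2, 5], [3, 7, 9], [6]].
Insert 8: appended to row 1. P = [[1, 2, 5, 8], [3, 7, 9], [6]].
Insert 4: 4 bumps 5 from row 1; 5 bumps 7 from row 2; 7 appends to row 3. P = [[1, 2, 4, 8], [3, 5, 9], [6, 7]].

So P = [[1, 2, 4, 8], [3, 5, 9], [6, 7]], Q = [[1, 2, 4, 8], [3, 6, 7], [5, 9]].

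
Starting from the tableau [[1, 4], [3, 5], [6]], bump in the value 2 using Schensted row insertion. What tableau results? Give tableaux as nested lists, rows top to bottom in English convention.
[[1, 2], [3, 4], [5], [6]]

In row 1, 2 replaces 4 (the leftmost entry greater than 2); 4 is bumped to row 2. In row 2, 4 replaces 5 (the leftmost entry greater than 4); 5 is bumped to row 3. In row 3, 5 replaces 6 (the leftmost entry greater than 5); 6 is bumped to row 4. 6 starts a new row 4. The new tableau is [[1, 2], [3, 4], [5], [6]].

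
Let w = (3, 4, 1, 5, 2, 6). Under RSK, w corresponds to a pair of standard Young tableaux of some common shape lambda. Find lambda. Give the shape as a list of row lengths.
[4, 2]

RSK row insertion gives P = [[1, 2, 5, 6], [3, 4]], which has shape [4, 2].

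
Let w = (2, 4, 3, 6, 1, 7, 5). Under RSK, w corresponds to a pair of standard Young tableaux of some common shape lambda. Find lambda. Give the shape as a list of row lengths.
Row-insert each entry into an empty tableau.

After inserting 2: P = [[2]].
After inserting 4: P = [[2, 4]].
After inserting 3: P = [[2, 3], [4]].
After inserting 6: P = [[2, 3, 6], [4]].
After inserting 1: P = [[1, 3, 6], [2], [4]].
After inserting 7: P = [[1, 3, 6, 7], [2], [4]].
After inserting 5: P = [[1, 3, 5, 7], [2, 6], [4]].

The final insertion tableau P = [[1, 3, 5, 7], [2, 6], [4]] has shape [4, 2, 1].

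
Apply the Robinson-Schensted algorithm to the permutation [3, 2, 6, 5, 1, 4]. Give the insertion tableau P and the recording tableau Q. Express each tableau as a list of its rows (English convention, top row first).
Insert each entry of the permutation into P by Schensted row insertion, recording in Q the position of each new cell.

Insert 3: appended to row 1. P = [[3]].
Insert 2: 2 bumps 3 from row 1; 3 starts row 2. P = [[2], [3]].
Insert 6: appended to row 1. P = [[2, 6], [3]].
Insert 5: 5 bumps 6 from row 1; 6 appends to row 2. P = [[2, 5], [3, 6]].
Insert 1: 1 bumps 2 from row 1; 2 bumps 3 from row 2; 3 starts row 3. P = [[1, 5], [2, 6], [3]].
Insert 4: 4 bumps 5 from row 1; 5 bumps 6 from row 2; 6 appends to row 3. P = [[1, 4], [2, 5], [3, 6]].

So P = [[1, 4], [2, 5], [3, 6]], Q = [[1, 3], [2, 4], [5, 6]].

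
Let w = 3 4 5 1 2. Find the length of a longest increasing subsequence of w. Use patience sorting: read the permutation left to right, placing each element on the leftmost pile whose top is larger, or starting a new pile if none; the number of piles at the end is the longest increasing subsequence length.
3: new pile. tops = [3]
4: new pile. tops = [3, 4]
5: new pile. tops = [3, 4, 5]
1: onto pile 1 (replacing 3). tops = [1, 4, 5]
2: onto pile 2 (replacing 4). tops = [1, 2, 5]

3 piles, so the longest increasing subsequence has length 3.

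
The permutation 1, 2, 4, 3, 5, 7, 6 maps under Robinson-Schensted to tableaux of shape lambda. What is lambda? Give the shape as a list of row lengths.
Row-insert each entry into an empty tableau.

After inserting 1: P = [[1]].
After inserting 2: P = [[1, 2]].
After inserting 4: P = [[1, 2, 4]].
After inserting 3: P = [[1, 2, 3], [4]].
After inserting 5: P = [[1, 2, 3, 5], [4]].
After inserting 7: P = [[1, 2, 3, 5, 7], [4]].
After inserting 6: P = [[1, 2, 3, 5, 6], [4, 7]].

The final insertion tableau P = [[1, 2, 3, 5, 6], [4, 7]] has shape [5, 2].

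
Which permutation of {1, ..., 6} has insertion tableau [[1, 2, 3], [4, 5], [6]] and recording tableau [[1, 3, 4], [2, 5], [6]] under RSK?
4 1 2 6 5 3

Reverse the RSK construction: for i from n down to 1, find the cell of Q containing i, remove the entry at that cell from P, and reverse-bump it up through P; the value ejected from row 1 is w(i).

Step i=6: Q has 6 at row 3, column 1; remove 6 from row 3 of P and reverse-bump: 6 enters row 2 and ejects 5; 5 enters row 1 and ejects 3. So w(6) = 3. P is now [[1, 2, 5], [4, 6]].
Step i=5: Q has 5 at row 2, column 2; remove 6 from row 2 of P and reverse-bump: 6 enters row 1 and ejects 5. So w(5) = 5. P is now [[1, 2, 6], [4]].
Step i=4: Q has 4 at row 1, column 3; remove that cell from P, ejecting 6. So w(4) = 6. P is now [[1, 2], [4]].
Step i=3: Q has 3 at row 1, column 2; remove that cell from P, ejecting 2. So w(3) = 2. P is now [[1], [4]].
Step i=2: Q has 2 at row 2, column 1; remove 4 from row 2 of P and reverse-bump: 4 enters row 1 and ejects 1. So w(2) = 1. P is now [[4]].
Step i=1: Q has 1 at row 1, column 1; remove that cell from P, ejecting 4. So w(1) = 4. P is now [].

So w = 4 1 2 6 5 3.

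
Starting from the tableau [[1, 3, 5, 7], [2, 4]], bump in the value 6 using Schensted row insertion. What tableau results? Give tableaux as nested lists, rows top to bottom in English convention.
[[1, 3, 5, 6], [2, 4, 7]]

In row 1, 6 replaces 7 (the leftmost entry greater than 6); 7 is bumped to row 2. 7 is appended to row 2. The new tableau is [[1, 3, 5, 6], [2, 4, 7]].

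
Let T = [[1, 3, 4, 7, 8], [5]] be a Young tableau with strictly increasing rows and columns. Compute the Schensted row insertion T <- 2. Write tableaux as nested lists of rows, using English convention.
In row 1, 2 replaces 3 (the leftmost entry greater than 2); 3 is bumped to row 2. In row 2, 3 replaces 5 (the leftmost entry greater than 3); 5 is bumped to row 3. 5 starts a new row 3. The new tableau is [[1, 2, 4, 7, 8], [3], [5]].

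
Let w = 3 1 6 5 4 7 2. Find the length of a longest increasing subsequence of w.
3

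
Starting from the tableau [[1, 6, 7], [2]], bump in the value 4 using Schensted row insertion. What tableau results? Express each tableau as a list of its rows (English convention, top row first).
[[1, 4, 7], [2, 6]]

In row 1, 4 replaces 6 (the leftmost entry greater than 4); 6 is bumped to row 2. 6 is appended to row 2. The new tableau is [[1, 4, 7], [2, 6]].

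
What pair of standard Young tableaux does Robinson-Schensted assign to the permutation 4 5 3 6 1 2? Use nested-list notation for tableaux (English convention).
Insert each entry of the permutation into P by Schensted row insertion, recording in Q the position of each new cell.

After inserting 4: P = [[4]].
After inserting 5: P = [[4, 5]].
After inserting 3: P = [[3, 5], [4]].
After inserting 6: P = [[3, 5, 6], [4]].
After inserting 1: P = [[1, 5, 6], [3], [4]].
After inserting 2: P = [[1, 2, 6], [3, 5], [4]].

So P = [[1, 2, 6], [3, 5], [4]], Q = [[1, 2, 4], [3, 6], [5]].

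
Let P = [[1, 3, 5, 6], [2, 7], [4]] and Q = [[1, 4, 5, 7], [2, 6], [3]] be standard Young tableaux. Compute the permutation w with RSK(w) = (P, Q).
4 2 1 3 7 5 6

Reverse the RSK construction: for i from n down to 1, find the cell of Q containing i, remove the entry at that cell from P, and reverse-bump it up through P; the value ejected from row 1 is w(i).

Step i=7: Q has 7 at row 1, column 4; remove that cell from P, ejecting 6. So w(7) = 6. P is now [[1, 3, 5], [2, 7], [4]].
Step i=6: Q has 6 at row 2, column 2; remove 7 from row 2 of P and reverse-bump: 7 enters row 1 and ejects 5. So w(6) = 5. P is now [[1, 3, 7], [2], [4]].
Step i=5: Q has 5 at row 1, column 3; remove that cell from P, ejecting 7. So w(5) = 7. P is now [[1, 3], [2], [4]].
Step i=4: Q has 4 at row 1, column 2; remove that cell from P, ejecting 3. So w(4) = 3. P is now [[1], [2], [4]].
Step i=3: Q has 3 at row 3, column 1; remove 4 from row 3 of P and reverse-bump: 4 enters row 2 and ejects 2; 2 enters row 1 and ejects 1. So w(3) = 1. P is now [[2], [4]].
Step i=2: Q has 2 at row 2, column 1; remove 4 from row 2 of P and reverse-bump: 4 enters row 1 and ejects 2. So w(2) = 2. P is now [[4]].
Step i=1: Q has 1 at row 1, column 1; remove that cell from P, ejecting 4. So w(1) = 4. P is now [].

So w = 4 2 1 3 7 5 6.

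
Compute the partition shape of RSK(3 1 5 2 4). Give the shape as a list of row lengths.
Row-insert each entry into an empty tableau.

After inserting 3: P = [[3]].
After inserting 1: P = [[1], [3]].
After inserting 5: P = [[1, 5], [3]].
After inserting 2: P = [[1, 2], [3, 5]].
After inserting 4: P = [[1, 2, 4], [3, 5]].

The final insertion tableau P = [[1, 2, 4], [3, 5]] has shape [3, 2].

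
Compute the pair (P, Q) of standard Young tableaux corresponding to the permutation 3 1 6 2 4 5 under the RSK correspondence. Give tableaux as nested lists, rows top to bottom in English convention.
P = [[1, 2, 4, 5], [3, 6]], Q = [[1, 3, 5, 6], [2, 4]]

Insert each entry of the permutation into P by Schensted row insertion, recording in Q the position of each new cell.

Insert 3: appended to row 1. P = [[3]], Q = [[1]].
Insert 1: 1 bumps 3 from row 1; 3 starts row 2. P = [[1], [3]], Q = [[1], [2]].
Insert 6: appended to row 1. P = [[1, 6], [3]], Q = [[1, 3], [2]].
Insert 2: 2 bumps 6 from row 1; 6 appends to row 2. P = [[1, 2], [3, 6]], Q = [[1, 3], [2, 4]].
Insert 4: appended to row 1. P = [[1, 2, 4], [3, 6]], Q = [[1, 3, 5], [2, 4]].
Insert 5: appended to row 1. P = [[1, 2, 4, 5], [3, 6]], Q = [[1, 3, 5, 6], [2, 4]].

So P = [[1, 2, 4, 5], [3, 6]], Q = [[1, 3, 5, 6], [2, 4]].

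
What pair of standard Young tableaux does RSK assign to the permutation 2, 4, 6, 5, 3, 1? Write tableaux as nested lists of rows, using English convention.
P = [[1, 3, 5], [2], [4], [6]], Q = [[1, 2, 3], [4], [5], [6]]

Insert each entry of the permutation into P by Schensted row insertion, recording in Q the position of each new cell.

Insert 2: appended to row 1. P = [[2]], Q = [[1]].
Insert 4: appended to row 1. P = [[2, 4]], Q = [[1, 2]].
Insert 6: appended to row 1. P = [[2, 4, 6]], Q = [[1, 2, 3]].
Insert 5: 5 bumps 6 from row 1; 6 starts row 2. P = [[2, 4, 5], [6]], Q = [[1, 2, 3], [4]].
Insert 3: 3 bumps 4 from row 1; 4 bumps 6 from row 2; 6 starts row 3. P = [[2, 3, 5], [4], [6]], Q = [[1, 2, 3], [4], [5]].
Insert 1: 1 bumps 2 from row 1; 2 bumps 4 from row 2; 4 bumps 6 from row 3; 6 starts row 4. P = [[1, 3, 5], [2], [4], [6]], Q = [[1, 2, 3], [4], [5], [6]].

So P = [[1, 3, 5], [2], [4], [6]], Q = [[1, 2, 3], [4], [5], [6]].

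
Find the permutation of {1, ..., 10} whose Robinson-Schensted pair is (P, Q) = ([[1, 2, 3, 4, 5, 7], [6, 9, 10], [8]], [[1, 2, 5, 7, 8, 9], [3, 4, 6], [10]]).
Reverse the RSK construction: for i from n down to 1, find the cell of Q containing i, remove the entry at that cell from P, and reverse-bump it up through P; the value ejected from row 1 is w(i).

Step i=10: Q has 10 at row 3, column 1; remove 8 from row 3 of P and reverse-bump: 8 enters row 2 and ejects 6; 6 enters row 1 and ejects 5. So w(10) = 5. P is now [[1, 2, 3, 4, 6, 7], [8, 9, 10]].
Step i=9: Q has 9 at row 1, column 6; remove that cell from P, ejecting 7. So w(9) = 7. P is now [[1, 2, 3, 4, 6], [8, 9, 10]].
Step i=8: Q has 8 at row 1, column 5; remove that cell from P, ejecting 6. So w(8) = 6. P is now [[1, 2, 3, 4], [8, 9, 10]].
Step i=7: Q has 7 at row 1, column 4; remove that cell from P, ejecting 4. So w(7) = 4. P is now [[1, 2, 3], [8, 9, 10]].
Step i=6: Q has 6 at row 2, column 3; remove 10 from row 2 of P and reverse-bump: 10 enters row 1 and ejects 3. So w(6) = 3. P is now [[1, 2, 10], [8, 9]].
Step i=5: Q has 5 at row 1, column 3; remove that cell from P, ejecting 10. So w(5) = 10. P is now [[1, 2], [8, 9]].
Step i=4: Q has 4 at row 2, column 2; remove 9 from row 2 of P and reverse-bump: 9 enters row 1 and ejects 2. So w(4) = 2. P is now [[1, 9], [8]].
Step i=3: Q has 3 at row 2, column 1; remove 8 from row 2 of P and reverse-bump: 8 enters row 1 and ejects 1. So w(3) = 1. P is now [[8, 9]].
Step i=2: Q has 2 at row 1, column 2; remove that cell from P, ejecting 9. So w(2) = 9. P is now [[8]].
Step i=1: Q has 1 at row 1, column 1; remove that cell from P, ejecting 8. So w(1) = 8. P is now [].

So w = 8 9 1 2 10 3 4 6 7 5.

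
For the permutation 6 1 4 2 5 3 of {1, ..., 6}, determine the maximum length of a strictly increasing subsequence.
3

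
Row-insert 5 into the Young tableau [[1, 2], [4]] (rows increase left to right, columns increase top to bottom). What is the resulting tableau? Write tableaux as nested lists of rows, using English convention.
[[1, 2, 5], [4]]

5 is larger than every entry of row 1, so it is appended to row 1. The new tableau is [[1, 2, 5], [4]].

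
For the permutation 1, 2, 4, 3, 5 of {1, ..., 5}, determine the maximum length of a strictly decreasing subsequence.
2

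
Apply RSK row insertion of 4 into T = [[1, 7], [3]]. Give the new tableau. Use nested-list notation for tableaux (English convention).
[[1, 4], [3, 7]]

In row 1, 4 replaces 7 (the leftmost entry greater than 4); 7 is bumped to row 2. 7 is appended to row 2. The new tableau is [[1, 4], [3, 7]].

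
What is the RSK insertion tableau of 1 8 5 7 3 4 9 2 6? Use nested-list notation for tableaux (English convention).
Insert 1: appended to row 1. P = [[1]].
Insert 8: appended to row 1. P = [[1, 8]].
Insert 5: 5 bumps 8 from row 1; 8 starts row 2. P = [[1, 5], [8]].
Insert 7: appended to row 1. P = [[1, 5, 7], [8]].
Insert 3: 3 bumps 5 from row 1; 5 bumps 8 from row 2; 8 starts row 3. P = [[1, 3, 7], [5], [8]].
Insert 4: 4 bumps 7 from row 1; 7 appends to row 2. P = [[1, 3, 4], [5, 7], [8]].
Insert 9: appended to row 1. P = [[1, 3, 4, 9], [5, 7], [8]].
Insert 2: 2 bumps 3 from row 1; 3 bumps 5 from row 2; 5 bumps 8 from row 3; 8 starts row 4. P = [[1, 2, 4, 9], [3, 7], [5], [8]].
Insert 6: 6 bumps 9 from row 1; 9 appends to row 2. P = [[1, 2, 4, 6], [3, 7, 9], [5], [8]].

So P = [[1, 2, 4, 6], [3, 7, 9], [5], [8]].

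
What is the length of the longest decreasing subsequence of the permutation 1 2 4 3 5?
2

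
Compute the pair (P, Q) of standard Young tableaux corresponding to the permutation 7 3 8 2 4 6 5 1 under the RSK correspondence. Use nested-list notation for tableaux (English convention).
Insert each entry of the permutation into P by Schensted row insertion, recording in Q the position of each new cell.

Insert 7: appended to row 1. P = [[7]], Q = [[1]].
Insert 3: 3 bumps 7 from row 1; 7 starts row 2. P = [[3], [7]], Q = [[1], [2]].
Insert 8: appended to row 1. P = [[3, 8], [7]], Q = [[1, 3], [2]].
Insert 2: 2 bumps 3 from row 1; 3 bumps 7 from row 2; 7 starts row 3. P = [[2, 8], [3], [7]], Q = [[1, 3], [2], [4]].
Insert 4: 4 bumps 8 from row 1; 8 appends to row 2. P = [[2, 4], [3, 8], [7]], Q = [[1, 3], [2, 5], [4]].
Insert 6: appended to row 1. P = [[2, 4, 6], [3, 8], [7]], Q = [[1, 3, 6], [2, 5], [4]].
Insert 5: 5 bumps 6 from row 1; 6 bumps 8 from row 2; 8 appends to row 3. P = [[2, 4, 5], [3, 6], [7, 8]], Q = [[1, 3, 6], [2, 5], [4, 7]].
Insert 1: 1 bumps 2 from row 1; 2 bumps 3 from row 2; 3 bumps 7 from row 3; 7 starts row 4. P = [[1, 4, 5], [2, 6], [3, 8], [7]], Q = [[1, 3, 6], [2, 5], [4, 7], [8]].

So P = [[1, 4, 5], [2, 6], [3, 8], [7]], Q = [[1, 3, 6], [2, 5], [4, 7], [8]].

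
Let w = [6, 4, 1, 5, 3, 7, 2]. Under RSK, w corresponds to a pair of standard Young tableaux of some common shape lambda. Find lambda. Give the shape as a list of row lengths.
[3, 2, 1, 1]

RSK row insertion gives P = [[1, 2, 7], [3, 5], [4], [6]], which has shape [3, 2, 1, 1].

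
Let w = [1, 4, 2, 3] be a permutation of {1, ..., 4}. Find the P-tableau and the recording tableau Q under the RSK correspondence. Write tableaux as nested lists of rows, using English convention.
P = [[1, 2, 3], [4]], Q = [[1, 2, 4], [3]]

Insert each entry of the permutation into P by Schensted row insertion, recording in Q the position of each new cell.

Insert 1: appended to row 1. P = [[1]].
Insert 4: appended to row 1. P = [[1, 4]].
Insert 2: 2 bumps 4 from row 1; 4 starts row 2. P = [[1, 2], [4]].
Insert 3: appended to row 1. P = [[1, 2, 3], [4]].

So P = [[1, 2, 3], [4]], Q = [[1, 2, 4], [3]].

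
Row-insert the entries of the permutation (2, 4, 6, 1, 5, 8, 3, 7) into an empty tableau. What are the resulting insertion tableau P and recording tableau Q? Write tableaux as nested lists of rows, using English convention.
Insert each entry of the permutation into P by Schensted row insertion, recording in Q the position of each new cell.

Insert 2: appended to row 1. P = [[2]], Q = [[1]].
Insert 4: appended to row 1. P = [[2, 4]], Q = [[1, 2]].
Insert 6: appended to row 1. P = [[2, 4, 6]], Q = [[1, 2, 3]].
Insert 1: 1 bumps 2 from row 1; 2 starts row 2. P = [[1, 4, 6], [2]], Q = [[1, 2, 3], [4]].
Insert 5: 5 bumps 6 from row 1; 6 appends to row 2. P = [[1, 4, 5], [2, 6]], Q = [[1, 2, 3], [4, 5]].
Insert 8: appended to row 1. P = [[1, 4, 5, 8], [2, 6]], Q = [[1, 2, 3, 6], [4, 5]].
Insert 3: 3 bumps 4 from row 1; 4 bumps 6 from row 2; 6 starts row 3. P = [[1, 3, 5, 8], [2, 4], [6]], Q = [[1, 2, 3, 6], [4, 5], [7]].
Insert 7: 7 bumps 8 from row 1; 8 appends to row 2. P = [[1, 3, 5, 7], [2, 4, 8], [6]], Q = [[1, 2, 3, 6], [4, 5, 8], [7]].

So P = [[1, 3, 5, 7], [2, 4, 8], [6]], Q = [[1, 2, 3, 6], [4, 5, 8], [7]].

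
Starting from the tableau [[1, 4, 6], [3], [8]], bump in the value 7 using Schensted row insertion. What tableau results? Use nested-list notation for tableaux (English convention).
7 is larger than every entry of row 1, so it is appended to row 1. The new tableau is [[1, 4, 6, 7], [3], [8]].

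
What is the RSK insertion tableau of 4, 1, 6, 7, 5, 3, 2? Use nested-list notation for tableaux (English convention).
P = [[1, 2, 7], [3, 5], [4], [6]]

Insert 4: appended to row 1. P = [[4]].
Insert 1: 1 bumps 4 from row 1; 4 starts row 2. P = [[1], [4]].
Insert 6: appended to row 1. P = [[1, 6], [4]].
Insert 7: appended to row 1. P = [[1, 6, 7], [4]].
Insert 5: 5 bumps 6 from row 1; 6 appends to row 2. P = [[1, 5, 7], [4, 6]].
Insert 3: 3 bumps 5 from row 1; 5 bumps 6 from row 2; 6 starts row 3. P = [[1, 3, 7], [4, 5], [6]].
Insert 2: 2 bumps 3 from row 1; 3 bumps 4 from row 2; 4 bumps 6 from row 3; 6 starts row 4. P = [[1, 2, 7], [3, 5], [4], [6]].

So P = [[1, 2, 7], [3, 5], [4], [6]].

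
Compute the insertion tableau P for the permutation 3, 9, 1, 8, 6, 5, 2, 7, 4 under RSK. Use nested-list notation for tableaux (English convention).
Insert 3: appended to row 1. P = [[3]].
Insert 9: appended to row 1. P = [[3, 9]].
Insert 1: 1 bumps 3 from row 1; 3 starts row 2. P = [[1, 9], [3]].
Insert 8: 8 bumps 9 from row 1; 9 appends to row 2. P = [[1, 8], [3, 9]].
Insert 6: 6 bumps 8 from row 1; 8 bumps 9 from row 2; 9 starts row 3. P = [[1, 6], [3, 8], [9]].
Insert 5: 5 bumps 6 from row 1; 6 bumps 8 from row 2; 8 bumps 9 from row 3; 9 starts row 4. P = [[1, 5], [3, 6], [8], [9]].
Insert 2: 2 bumps 5 from row 1; 5 bumps 6 from row 2; 6 bumps 8 from row 3; 8 bumps 9 from row 4; 9 starts row 5. P = [[1, 2], [3, 5], [6], [8], [9]].
Insert 7: appended to row 1. P = [[1, 2, 7], [3, 5], [6], [8], [9]].
Insert 4: 4 bumps 7 from row 1; 7 appends to row 2. P = [[1, 2, 4], [3, 5, 7], [6], [8], [9]].

So P = [[1, 2, 4], [3, 5, 7], [6], [8], [9]].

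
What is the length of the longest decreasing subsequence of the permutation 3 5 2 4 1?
3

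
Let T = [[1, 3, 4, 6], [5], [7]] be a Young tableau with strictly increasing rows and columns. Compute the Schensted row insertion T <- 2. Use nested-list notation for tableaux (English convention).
In row 1, 2 replaces 3 (the leftmost entry greater than 2); 3 is bumped to row 2. In row 2, 3 replaces 5 (the leftmost entry greater than 3); 5 is bumped to row 3. In row 3, 5 replaces 7 (the leftmost entry greater than 5); 7 is bumped to row 4. 7 starts a new row 4. The new tableau is [[1, 2, 4, 6], [3], [5], [7]].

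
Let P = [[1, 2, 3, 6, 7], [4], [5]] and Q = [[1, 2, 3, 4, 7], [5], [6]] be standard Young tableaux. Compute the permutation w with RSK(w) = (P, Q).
Reverse the RSK construction: for i from n down to 1, find the cell of Q containing i, remove the entry at that cell from P, and reverse-bump it up through P; the value ejected from row 1 is w(i).

Step i=7: Q has 7 at row 1, column 5; remove that cell from P, ejecting 7. So w(7) = 7. P is now [[1, 2, 3, 6], [4], [5]].
Step i=6: Q has 6 at row 3, column 1; remove 5 from row 3 of P and reverse-bump: 5 enters row 2 and ejects 4; 4 enters row 1 and ejects 3. So w(6) = 3. P is now [[1, 2, 4, 6], [5]].
Step i=5: Q has 5 at row 2, column 1; remove 5 from row 2 of P and reverse-bump: 5 enters row 1 and ejects 4. So w(5) = 4. P is now [[1, 2, 5, 6]].
Step i=4: Q has 4 at row 1, column 4; remove that cell from P, ejecting 6. So w(4) = 6. P is now [[1, 2, 5]].
Step i=3: Q has 3 at row 1, column 3; remove that cell from P, ejecting 5. So w(3) = 5. P is now [[1, 2]].
Step i=2: Q has 2 at row 1, column 2; remove that cell from P, ejecting 2. So w(2) = 2. P is now [[1]].
Step i=1: Q has 1 at row 1, column 1; remove that cell from P, ejecting 1. So w(1) = 1. P is now [].

So w = 1 2 5 6 4 3 7.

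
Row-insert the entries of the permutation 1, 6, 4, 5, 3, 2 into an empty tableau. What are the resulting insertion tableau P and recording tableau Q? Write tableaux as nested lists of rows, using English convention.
P = [[1, 2, 5], [3], [4], [6]], Q = [[1, 2, 4], [3], [5], [6]]

Insert each entry of the permutation into P by Schensted row insertion, recording in Q the position of each new cell.

Insert 1: appended to row 1. P = [[1]].
Insert 6: appended to row 1. P = [[1, 6]].
Insert 4: 4 bumps 6 from row 1; 6 starts row 2. P = [[1, 4], [6]].
Insert 5: appended to row 1. P = [[1, 4, 5], [6]].
Insert 3: 3 bumps 4 from row 1; 4 bumps 6 from row 2; 6 starts row 3. P = [[1, 3, 5], [4], [6]].
Insert 2: 2 bumps 3 from row 1; 3 bumps 4 from row 2; 4 bumps 6 from row 3; 6 starts row 4. P = [[1, 2, 5], [3], [4], [6]].

So P = [[1, 2, 5], [3], [4], [6]], Q = [[1, 2, 4], [3], [5], [6]].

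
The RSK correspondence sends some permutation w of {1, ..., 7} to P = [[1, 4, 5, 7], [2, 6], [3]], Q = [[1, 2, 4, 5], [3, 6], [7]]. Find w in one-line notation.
3 4 2 6 7 5 1

Reverse the RSK construction: for i from n down to 1, find the cell of Q containing i, remove the entry at that cell from P, and reverse-bump it up through P; the value ejected from row 1 is w(i).

Step i=7: Q has 7 at row 3, column 1; remove 3 from row 3 of P and reverse-bump: 3 enters row 2 and ejects 2; 2 enters row 1 and ejects 1. So w(7) = 1. P is now [[2, 4, 5, 7], [3, 6]].
Step i=6: Q has 6 at row 2, column 2; remove 6 from row 2 of P and reverse-bump: 6 enters row 1 and ejects 5. So w(6) = 5. P is now [[2, 4, 6, 7], [3]].
Step i=5: Q has 5 at row 1, column 4; remove that cell from P, ejecting 7. So w(5) = 7. P is now [[2, 4, 6], [3]].
Step i=4: Q has 4 at row 1, column 3; remove that cell from P, ejecting 6. So w(4) = 6. P is now [[2, 4], [3]].
Step i=3: Q has 3 at row 2, column 1; remove 3 from row 2 of P and reverse-bump: 3 enters row 1 and ejects 2. So w(3) = 2. P is now [[3, 4]].
Step i=2: Q has 2 at row 1, column 2; remove that cell from P, ejecting 4. So w(2) = 4. P is now [[3]].
Step i=1: Q has 1 at row 1, column 1; remove that cell from P, ejecting 3. So w(1) = 3. P is now [].

So w = 3 4 2 6 7 5 1.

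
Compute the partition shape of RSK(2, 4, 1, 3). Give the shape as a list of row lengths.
Row-insert each entry into an empty tableau.

After inserting 2: P = [[2]].
After inserting 4: P = [[2, 4]].
After inserting 1: P = [[1, 4], [2]].
After inserting 3: P = [[1, 3], [2, 4]].

The final insertion tableau P = [[1, 3], [2, 4]] has shape [2, 2].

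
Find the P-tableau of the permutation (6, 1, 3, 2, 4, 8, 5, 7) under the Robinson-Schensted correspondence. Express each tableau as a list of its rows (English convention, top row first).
P = [[1, 2, 4, 5, 7], [3, 8], [6]]

After inserting 6: P = [[6]].
After inserting 1: P = [[1], [6]].
After inserting 3: P = [[1, 3], [6]].
After inserting 2: P = [[1, 2], [3], [6]].
After inserting 4: P = [[1, 2, 4], [3], [6]].
After inserting 8: P = [[1, 2, 4, 8], [3], [6]].
After inserting 5: P = [[1, 2, 4, 5], [3, 8], [6]].
After inserting 7: P = [[1, 2, 4, 5, 7], [3, 8], [6]].

So P = [[1, 2, 4, 5, 7], [3, 8], [6]].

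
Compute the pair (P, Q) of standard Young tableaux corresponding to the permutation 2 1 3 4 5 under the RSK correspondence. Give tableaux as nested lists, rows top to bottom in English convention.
Insert each entry of the permutation into P by Schensted row insertion, recording in Q the position of each new cell.

Insert 2: appended to row 1. P = [[2]].
Insert 1: 1 bumps 2 from row 1; 2 starts row 2. P = [[1], [2]].
Insert 3: appended to row 1. P = [[1, 3], [2]].
Insert 4: appended to row 1. P = [[1, 3, 4], [2]].
Insert 5: appended to row 1. P = [[1, 3, 4, 5], [2]].

So P = [[1, 3, 4, 5], [2]], Q = [[1, 3, 4, 5], [2]].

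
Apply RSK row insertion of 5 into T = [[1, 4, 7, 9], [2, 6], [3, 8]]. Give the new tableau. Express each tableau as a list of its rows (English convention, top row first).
In row 1, 5 replaces 7 (the leftmost entry greater than 5); 7 is bumped to row 2. 7 is appended to row 2. The new tableau is [[1, 4, 5, 9], [2, 6, 7], [3, 8]].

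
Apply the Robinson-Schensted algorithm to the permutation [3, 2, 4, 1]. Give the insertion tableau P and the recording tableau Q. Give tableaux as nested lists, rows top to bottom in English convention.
P = [[1, 4], [2], [3]], Q = [[1, 3], [2], [4]]

Insert each entry of the permutation into P by Schensted row insertion, recording in Q the position of each new cell.

Insert 3: appended to row 1. P = [[3]], Q = [[1]].
Insert 2: 2 bumps 3 from row 1; 3 starts row 2. P = [[2], [3]], Q = [[1], [2]].
Insert 4: appended to row 1. P = [[2, 4], [3]], Q = [[1, 3], [2]].
Insert 1: 1 bumps 2 from row 1; 2 bumps 3 from row 2; 3 starts row 3. P = [[1, 4], [2], [3]], Q = [[1, 3], [2], [4]].

So P = [[1, 4], [2], [3]], Q = [[1, 3], [2], [4]].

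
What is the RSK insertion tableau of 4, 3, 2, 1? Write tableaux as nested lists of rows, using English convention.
Insert 4: appended to row 1. P = [[4]].
Insert 3: 3 bumps 4 from row 1; 4 starts row 2. P = [[3], [4]].
Insert 2: 2 bumps 3 from row 1; 3 bumps 4 from row 2; 4 starts row 3. P = [[2], [3], [4]].
Insert 1: 1 bumps 2 from row 1; 2 bumps 3 from row 2; 3 bumps 4 from row 3; 4 starts row 4. P = [[1], [2], [3], [4]].

So P = [[1], [2], [3], [4]].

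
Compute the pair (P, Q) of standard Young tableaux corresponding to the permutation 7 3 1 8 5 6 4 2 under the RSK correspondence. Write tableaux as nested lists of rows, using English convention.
P = [[1, 2, 6], [3, 4], [5, 8], [7]], Q = [[1, 4, 6], [2, 5], [3, 7], [8]]

Insert each entry of the permutation into P by Schensted row insertion, recording in Q the position of each new cell.

After inserting 7: P = [[7]].
After inserting 3: P = [[3], [7]].
After inserting 1: P = [[1], [3], [7]].
After inserting 8: P = [[1, 8], [3], [7]].
After inserting 5: P = [[1, 5], [3, 8], [7]].
After inserting 6: P = [[1, 5, 6], [3, 8], [7]].
After inserting 4: P = [[1, 4, 6], [3, 5], [7, 8]].
After inserting 2: P = [[1, 2, 6], [3, 4], [5, 8], [7]].

So P = [[1, 2, 6], [3, 4], [5, 8], [7]], Q = [[1, 4, 6], [2, 5], [3, 7], [8]].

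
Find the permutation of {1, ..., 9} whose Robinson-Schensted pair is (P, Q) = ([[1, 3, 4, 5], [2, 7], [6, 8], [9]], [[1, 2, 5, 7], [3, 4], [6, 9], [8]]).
Reverse the RSK construction: for i from n down to 1, find the cell of Q containing i, remove the entry at that cell from P, and reverse-bump it up through P; the value ejected from row 1 is w(i).

Step i=9: Q has 9 at row 3, column 2; remove 8 from row 3 of P and reverse-bump: 8 enters row 2 and ejects 7; 7 enters row 1 and ejects 5. So w(9) = 5. P is now [[1, 3, 4, 7], [2, 8], [6], [9]].
Step i=8: Q has 8 at row 4, column 1; remove 9 from row 4 of P and reverse-bump: 9 enters row 3 and ejects 6; 6 enters row 2 and ejects 2; 2 enters row 1 and ejects 1. So w(8) = 1. P is now [[2, 3, 4, 7], [6, 8], [9]].
Step i=7: Q has 7 at row 1, column 4; remove that cell from P, ejecting 7. So w(7) = 7. P is now [[2, 3, 4], [6, 8], [9]].
Step i=6: Q has 6 at row 3, column 1; remove 9 from row 3 of P and reverse-bump: 9 enters row 2 and ejects 8; 8 enters row 1 and ejects 4. So w(6) = 4. P is now [[2, 3, 8], [6, 9]].
Step i=5: Q has 5 at row 1, column 3; remove that cell from P, ejecting 8. So w(5) = 8. P is now [[2, 3], [6, 9]].
Step i=4: Q has 4 at row 2, column 2; remove 9 from row 2 of P and reverse-bump: 9 enters row 1 and ejects 3. So w(4) = 3. P is now [[2, 9], [6]].
Step i=3: Q has 3 at row 2, column 1; remove 6 from row 2 of P and reverse-bump: 6 enters row 1 and ejects 2. So w(3) = 2. P is now [[6, 9]].
Step i=2: Q has 2 at row 1, column 2; remove that cell from P, ejecting 9. So w(2) = 9. P is now [[6]].
Step i=1: Q has 1 at row 1, column 1; remove that cell from P, ejecting 6. So w(1) = 6. P is now [].

So w = 6 9 2 3 8 4 7 1 5.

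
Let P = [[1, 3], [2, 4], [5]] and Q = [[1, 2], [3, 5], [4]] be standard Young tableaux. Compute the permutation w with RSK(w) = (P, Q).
Reverse the RSK construction: for i from n down to 1, find the cell of Q containing i, remove the entry at that cell from P, and reverse-bump it up through P; the value ejected from row 1 is w(i).

Step i=5: Q has 5 at row 2, column 2; remove 4 from row 2 of P and reverse-bump: 4 enters row 1 and ejects 3. So w(5) = 3. P is now [[1, 4], [2], [5]].
Step i=4: Q has 4 at row 3, column 1; remove 5 from row 3 of P and reverse-bump: 5 enters row 2 and ejects 2; 2 enters row 1 and ejects 1. So w(4) = 1. P is now [[2, 4], [5]].
Step i=3: Q has 3 at row 2, column 1; remove 5 from row 2 of P and reverse-bump: 5 enters row 1 and ejects 4. So w(3) = 4. P is now [[2, 5]].
Step i=2: Q has 2 at row 1, column 2; remove that cell from P, ejecting 5. So w(2) = 5. P is now [[2]].
Step i=1: Q has 1 at row 1, column 1; remove that cell from P, ejecting 2. So w(1) = 2. P is now [].

So w = 2 5 4 1 3.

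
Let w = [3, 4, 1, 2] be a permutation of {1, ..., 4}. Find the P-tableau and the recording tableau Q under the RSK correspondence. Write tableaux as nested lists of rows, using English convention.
P = [[1, 2], [3, 4]], Q = [[1, 2], [3, 4]]

Insert each entry of the permutation into P by Schensted row insertion, recording in Q the position of each new cell.

Insert 3: appended to row 1. P = [[3]].
Insert 4: appended to row 1. P = [[3, 4]].
Insert 1: 1 bumps 3 from row 1; 3 starts row 2. P = [[1, 4], [3]].
Insert 2: 2 bumps 4 from row 1; 4 appends to row 2. P = [[1, 2], [3, 4]].

So P = [[1, 2], [3, 4]], Q = [[1, 2], [3, 4]].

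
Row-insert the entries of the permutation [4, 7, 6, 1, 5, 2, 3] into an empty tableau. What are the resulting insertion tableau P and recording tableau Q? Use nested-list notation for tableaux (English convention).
Insert each entry of the permutation into P by Schensted row insertion, recording in Q the position of each new cell.

After inserting 4: P = [[4]].
After inserting 7: P = [[4, 7]].
After inserting 6: P = [[4, 6], [7]].
After inserting 1: P = [[1, 6], [4], [7]].
After inserting 5: P = [[1, 5], [4, 6], [7]].
After inserting 2: P = [[1, 2], [4, 5], [6], [7]].
After inserting 3: P = [[1, 2, 3], [4, 5], [6], [7]].

So P = [[1, 2, 3], [4, 5], [6], [7]], Q = [[1, 2, 7], [3, 5], [4], [6]].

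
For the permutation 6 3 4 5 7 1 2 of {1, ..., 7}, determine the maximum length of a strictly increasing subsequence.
4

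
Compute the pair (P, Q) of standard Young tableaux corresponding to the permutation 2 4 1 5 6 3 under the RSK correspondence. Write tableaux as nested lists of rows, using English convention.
Insert each entry of the permutation into P by Schensted row insertion, recording in Q the position of each new cell.

Insert 2: appended to row 1. P = [[2]].
Insert 4: appended to row 1. P = [[2, 4]].
Insert 1: 1 bumps 2 from row 1; 2 starts row 2. P = [[1, 4], [2]].
Insert 5: appended to row 1. P = [[1, 4, 5], [2]].
Insert 6: appended to row 1. P = [[1, 4, 5, 6], [2]].
Insert 3: 3 bumps 4 from row 1; 4 appends to row 2. P = [[1, 3, 5, 6], [2, 4]].

So P = [[1, 3, 5, 6], [2, 4]], Q = [[1, 2, 4, 5], [3, 6]].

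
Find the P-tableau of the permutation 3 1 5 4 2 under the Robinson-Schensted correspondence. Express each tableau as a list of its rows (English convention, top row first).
P = [[1, 2], [3, 4], [5]]

Insert 3: appended to row 1. P = [[3]].
Insert 1: 1 bumps 3 from row 1; 3 starts row 2. P = [[1], [3]].
Insert 5: appended to row 1. P = [[1, 5], [3]].
Insert 4: 4 bumps 5 from row 1; 5 appends to row 2. P = [[1, 4], [3, 5]].
Insert 2: 2 bumps 4 from row 1; 4 bumps 5 from row 2; 5 starts row 3. P = [[1, 2], [3, 4], [5]].

So P = [[1, 2], [3, 4], [5]].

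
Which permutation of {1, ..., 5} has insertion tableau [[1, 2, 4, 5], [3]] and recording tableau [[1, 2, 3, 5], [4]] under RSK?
1 3 4 2 5

Reverse the RSK construction: for i from n down to 1, find the cell of Q containing i, remove the entry at that cell from P, and reverse-bump it up through P; the value ejected from row 1 is w(i).

Step i=5: Q has 5 at row 1, column 4; remove that cell from P, ejecting 5. So w(5) = 5. P is now [[1, 2, 4], [3]].
Step i=4: Q has 4 at row 2, column 1; remove 3 from row 2 of P and reverse-bump: 3 enters row 1 and ejects 2. So w(4) = 2. P is now [[1, 3, 4]].
Step i=3: Q has 3 at row 1, column 3; remove that cell from P, ejecting 4. So w(3) = 4. P is now [[1, 3]].
Step i=2: Q has 2 at row 1, column 2; remove that cell from P, ejecting 3. So w(2) = 3. P is now [[1]].
Step i=1: Q has 1 at row 1, column 1; remove that cell from P, ejecting 1. So w(1) = 1. P is now [].

So w = 1 3 4 2 5.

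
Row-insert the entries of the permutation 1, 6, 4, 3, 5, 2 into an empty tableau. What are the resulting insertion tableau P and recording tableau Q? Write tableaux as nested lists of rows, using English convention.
P = [[1, 2, 5], [3], [4], [6]], Q = [[1, 2, 5], [3], [4], [6]]

Insert each entry of the permutation into P by Schensted row insertion, recording in Q the position of each new cell.

Insert 1: appended to row 1. P = [[1]].
Insert 6: appended to row 1. P = [[1, 6]].
Insert 4: 4 bumps 6 from row 1; 6 starts row 2. P = [[1, 4], [6]].
Insert 3: 3 bumps 4 from row 1; 4 bumps 6 from row 2; 6 starts row 3. P = [[1, 3], [4], [6]].
Insert 5: appended to row 1. P = [[1, 3, 5], [4], [6]].
Insert 2: 2 bumps 3 from row 1; 3 bumps 4 from row 2; 4 bumps 6 from row 3; 6 starts row 4. P = [[1, 2, 5], [3], [4], [6]].

So P = [[1, 2, 5], [3], [4], [6]], Q = [[1, 2, 5], [3], [4], [6]].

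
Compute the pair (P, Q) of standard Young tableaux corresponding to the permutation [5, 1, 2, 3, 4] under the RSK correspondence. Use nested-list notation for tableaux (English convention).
P = [[1, 2, 3, 4], [5]], Q = [[1, 3, 4, 5], [2]]

Insert each entry of the permutation into P by Schensted row insertion, recording in Q the position of each new cell.

After inserting 5: P = [[5]].
After inserting 1: P = [[1], [5]].
After inserting 2: P = [[1, 2], [5]].
After inserting 3: P = [[1, 2, 3], [5]].
After inserting 4: P = [[1, 2, 3, 4], [5]].

So P = [[1, 2, 3, 4], [5]], Q = [[1, 3, 4, 5], [2]].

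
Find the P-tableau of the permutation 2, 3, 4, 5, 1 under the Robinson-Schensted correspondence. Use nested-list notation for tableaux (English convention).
Insert 2: appended to row 1. P = [[2]].
Insert 3: appended to row 1. P = [[2, 3]].
Insert 4: appended to row 1. P = [[2, 3, 4]].
Insert 5: appended to row 1. P = [[2, 3, 4, 5]].
Insert 1: 1 bumps 2 from row 1; 2 starts row 2. P = [[1, 3, 4, 5], [2]].

So P = [[1, 3, 4, 5], [2]].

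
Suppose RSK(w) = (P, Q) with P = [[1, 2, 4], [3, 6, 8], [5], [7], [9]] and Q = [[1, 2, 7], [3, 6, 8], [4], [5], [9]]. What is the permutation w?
Reverse the RSK construction: for i from n down to 1, find the cell of Q containing i, remove the entry at that cell from P, and reverse-bump it up through P; the value ejected from row 1 is w(i).

Step i=9: Q has 9 at row 5, column 1; remove 9 from row 5 of P and reverse-bump: 9 enters row 4 and ejects 7; 7 enters row 3 and ejects 5; 5 enters row 2 and ejects 3; 3 enters row 1 and ejects 2. So w(9) = 2. P is now [[1, 3, 4], [5, 6, 8], [7], [9]].
Step i=8: Q has 8 at row 2, column 3; remove 8 from row 2 of P and reverse-bump: 8 enters row 1 and ejects 4. So w(8) = 4. P is now [[1, 3, 8], [5, 6], [7], [9]].
Step i=7: Q has 7 at row 1, column 3; remove that cell from P, ejecting 8. So w(7) = 8. P is now [[1, 3], [5, 6], [7], [9]].
Step i=6: Q has 6 at row 2, column 2; remove 6 from row 2 of P and reverse-bump: 6 enters row 1 and ejects 3. So w(6) = 3. P is now [[1, 6], [5], [7], [9]].
Step i=5: Q has 5 at row 4, column 1; remove 9 from row 4 of P and reverse-bump: 9 enters row 3 and ejects 7; 7 enters row 2 and ejects 5; 5 enters row 1 and ejects 1. So w(5) = 1. P is now [[5, 6], [7], [9]].
Step i=4: Q has 4 at row 3, column 1; remove 9 from row 3 of P and reverse-bump: 9 enters row 2 and ejects 7; 7 enters row 1 and ejects 6. So w(4) = 6. P is now [[5, 7], [9]].
Step i=3: Q has 3 at row 2, column 1; remove 9 from row 2 of P and reverse-bump: 9 enters row 1 and ejects 7. So w(3) = 7. P is now [[5, 9]].
Step i=2: Q has 2 at row 1, column 2; remove that cell from P, ejecting 9. So w(2) = 9. P is now [[5]].
Step i=1: Q has 1 at row 1, column 1; remove that cell from P, ejecting 5. So w(1) = 5. P is now [].

So w = 5 9 7 6 1 3 8 4 2.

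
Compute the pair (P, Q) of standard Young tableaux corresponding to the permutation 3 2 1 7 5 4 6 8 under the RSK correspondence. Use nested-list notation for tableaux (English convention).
Insert each entry of the permutation into P by Schensted row insertion, recording in Q the position of each new cell.

Insert 3: appended to row 1. P = [[3]], Q = [[1]].
Insert 2: 2 bumps 3 from row 1; 3 starts row 2. P = [[2], [3]], Q = [[1], [2]].
Insert 1: 1 bumps 2 from row 1; 2 bumps 3 from row 2; 3 starts row 3. P = [[1], [2], [3]], Q = [[1], [2], [3]].
Insert 7: appended to row 1. P = [[1, 7], [2], [3]], Q = [[1, 4], [2], [3]].
Insert 5: 5 bumps 7 from row 1; 7 appends to row 2. P = [[1, 5], [2, 7], [3]], Q = [[1, 4], [2, 5], [3]].
Insert 4: 4 bumps 5 from row 1; 5 bumps 7 from row 2; 7 appends to row 3. P = [[1, 4], [2, 5], [3, 7]], Q = [[1, 4], [2, 5], [3, 6]].
Insert 6: appended to row 1. P = [[1, 4, 6], [2, 5], [3, 7]], Q = [[1, 4, 7], [2, 5], [3, 6]].
Insert 8: appended to row 1. P = [[1, 4, 6, 8], [2, 5], [3, 7]], Q = [[1, 4, 7, 8], [2, 5], [3, 6]].

So P = [[1, 4, 6, 8], [2, 5], [3, 7]], Q = [[1, 4, 7, 8], [2, 5], [3, 6]].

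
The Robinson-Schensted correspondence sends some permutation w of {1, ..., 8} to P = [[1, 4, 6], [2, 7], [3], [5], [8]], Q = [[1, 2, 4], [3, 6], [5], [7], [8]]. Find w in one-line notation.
Reverse the RSK construction: for i from n down to 1, find the cell of Q containing i, remove the entry at that cell from P, and reverse-bump it up through P; the value ejected from row 1 is w(i).

Step i=8: Q has 8 at row 5, column 1; remove 8 from row 5 of P and reverse-bump: 8 enters row 4 and ejects 5; 5 enters row 3 and ejects 3; 3 enters row 2 and ejects 2; 2 enters row 1 and ejects 1. So w(8) = 1. P is now [[2, 4, 6], [3, 7], [5], [8]].
Step i=7: Q has 7 at row 4, column 1; remove 8 from row 4 of P and reverse-bump: 8 enters row 3 and ejects 5; 5 enters row 2 and ejects 3; 3 enters row 1 and ejects 2. So w(7) = 2. P is now [[3, 4, 6], [5, 7], [8]].
Step i=6: Q has 6 at row 2, column 2; remove 7 from row 2 of P and reverse-bump: 7 enters row 1 and ejects 6. So w(6) = 6. P is now [[3, 4, 7], [5], [8]].
Step i=5: Q has 5 at row 3, column 1; remove 8 from row 3 of P and reverse-bump: 8 enters row 2 and ejects 5; 5 enters row 1 and ejects 4. So w(5) = 4. P is now [[3, 5, 7], [8]].
Step i=4: Q has 4 at row 1, column 3; remove that cell from P, ejecting 7. So w(4) = 7. P is now [[3, 5], [8]].
Step i=3: Q has 3 at row 2, column 1; remove 8 from row 2 of P and reverse-bump: 8 enters row 1 and ejects 5. So w(3) = 5. P is now [[3, 8]].
Step i=2: Q has 2 at row 1, column 2; remove that cell from P, ejecting 8. So w(2) = 8. P is now [[3]].
Step i=1: Q has 1 at row 1, column 1; remove that cell from P, ejecting 3. So w(1) = 3. P is now [].

So w = 3 8 5 7 4 6 2 1.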